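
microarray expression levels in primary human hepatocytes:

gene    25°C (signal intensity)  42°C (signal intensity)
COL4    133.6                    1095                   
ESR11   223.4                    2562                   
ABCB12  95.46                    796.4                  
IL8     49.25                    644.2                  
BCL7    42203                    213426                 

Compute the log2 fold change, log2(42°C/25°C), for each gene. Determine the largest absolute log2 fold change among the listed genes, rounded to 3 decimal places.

log2(1095/133.6) = 3.035  (COL4)
log2(2562/223.4) = 3.520  (ESR11)
log2(796.4/95.46) = 3.061  (ABCB12)
log2(644.2/49.25) = 3.709  (IL8)
log2(213426/42203) = 2.338  (BCL7)
The largest magnitude belongs to IL8.

3.709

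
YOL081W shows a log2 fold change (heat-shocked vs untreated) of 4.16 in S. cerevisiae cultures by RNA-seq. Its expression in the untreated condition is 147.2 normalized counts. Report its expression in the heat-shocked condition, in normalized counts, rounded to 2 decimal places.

2631.43

Fold change = 2^(4.16) = 17.8766
heat-shocked expression = 147.2 × 17.8766 = 2631.43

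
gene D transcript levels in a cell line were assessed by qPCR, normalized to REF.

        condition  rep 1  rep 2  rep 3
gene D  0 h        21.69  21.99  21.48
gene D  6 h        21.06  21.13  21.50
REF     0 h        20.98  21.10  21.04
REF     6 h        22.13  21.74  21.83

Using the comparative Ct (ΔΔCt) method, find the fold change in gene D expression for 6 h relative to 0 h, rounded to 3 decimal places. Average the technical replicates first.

2.549

Mean Ct: gene D 0 h 21.720; gene D 6 h 21.230; REF 0 h 21.040; REF 6 h 21.900
ΔCt(0 h) = 21.720 − 21.040 = 0.680
ΔCt(6 h) = 21.230 − 21.900 = -0.670
ΔΔCt = -0.670 − 0.680 = -1.350
Fold change = 2^(−(-1.350)) = 2^1.350 = 2.5491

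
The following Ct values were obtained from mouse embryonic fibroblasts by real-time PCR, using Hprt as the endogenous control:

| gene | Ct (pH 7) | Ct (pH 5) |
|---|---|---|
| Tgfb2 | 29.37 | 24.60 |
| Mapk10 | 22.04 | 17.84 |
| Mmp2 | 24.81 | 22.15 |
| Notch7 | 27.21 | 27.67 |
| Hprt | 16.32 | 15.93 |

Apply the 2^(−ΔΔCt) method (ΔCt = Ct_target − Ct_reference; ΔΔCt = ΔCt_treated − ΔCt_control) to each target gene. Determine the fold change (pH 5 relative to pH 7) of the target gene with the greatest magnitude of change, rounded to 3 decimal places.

20.821

Tgfb2: ΔΔCt = (24.60−15.93) − (29.37−16.32) = 8.67 − 13.05 = -4.38; fold change = 2^4.38 = 20.821
Mapk10: ΔΔCt = (17.84−15.93) − (22.04−16.32) = 1.91 − 5.72 = -3.81; fold change = 2^3.81 = 14.026
Mmp2: ΔΔCt = (22.15−15.93) − (24.81−16.32) = 6.22 − 8.49 = -2.27; fold change = 2^2.27 = 4.823
Notch7: ΔΔCt = (27.67−15.93) − (27.21−16.32) = 11.74 − 10.89 = 0.85; fold change = 2^-0.85 = 0.555
Tgfb2 has the largest |ΔΔCt| = 4.38.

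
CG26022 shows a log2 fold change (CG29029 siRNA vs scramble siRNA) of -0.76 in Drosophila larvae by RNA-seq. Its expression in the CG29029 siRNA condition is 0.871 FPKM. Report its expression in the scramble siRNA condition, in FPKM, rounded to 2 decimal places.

Fold change = 2^(-0.76) = 0.5905
scramble siRNA expression = 0.871 / 0.5905 = 1.48

1.48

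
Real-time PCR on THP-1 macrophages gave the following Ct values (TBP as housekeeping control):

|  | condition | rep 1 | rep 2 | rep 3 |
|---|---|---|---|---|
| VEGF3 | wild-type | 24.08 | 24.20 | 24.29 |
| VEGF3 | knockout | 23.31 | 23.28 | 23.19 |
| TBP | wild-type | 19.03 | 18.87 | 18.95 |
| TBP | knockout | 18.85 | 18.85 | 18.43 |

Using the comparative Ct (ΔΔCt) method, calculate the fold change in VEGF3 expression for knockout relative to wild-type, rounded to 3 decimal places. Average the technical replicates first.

Mean Ct: VEGF3 wild-type 24.190; VEGF3 knockout 23.260; TBP wild-type 18.950; TBP knockout 18.710
ΔCt(wild-type) = 24.190 − 18.950 = 5.240
ΔCt(knockout) = 23.260 − 18.710 = 4.550
ΔΔCt = 4.550 − 5.240 = -0.690
Fold change = 2^(−(-0.690)) = 2^0.690 = 1.6133

1.613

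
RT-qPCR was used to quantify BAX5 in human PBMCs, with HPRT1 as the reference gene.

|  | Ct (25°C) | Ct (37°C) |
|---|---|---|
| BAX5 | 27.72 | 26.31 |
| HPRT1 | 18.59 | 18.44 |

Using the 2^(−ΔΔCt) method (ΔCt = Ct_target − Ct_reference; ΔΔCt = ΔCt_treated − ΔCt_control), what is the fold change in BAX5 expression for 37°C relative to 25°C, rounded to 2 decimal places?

2.39

ΔCt(25°C) = 27.720 − 18.590 = 9.130
ΔCt(37°C) = 26.310 − 18.440 = 7.870
ΔΔCt = 7.870 − 9.130 = -1.260
Fold change = 2^(−(-1.260)) = 2^1.260 = 2.395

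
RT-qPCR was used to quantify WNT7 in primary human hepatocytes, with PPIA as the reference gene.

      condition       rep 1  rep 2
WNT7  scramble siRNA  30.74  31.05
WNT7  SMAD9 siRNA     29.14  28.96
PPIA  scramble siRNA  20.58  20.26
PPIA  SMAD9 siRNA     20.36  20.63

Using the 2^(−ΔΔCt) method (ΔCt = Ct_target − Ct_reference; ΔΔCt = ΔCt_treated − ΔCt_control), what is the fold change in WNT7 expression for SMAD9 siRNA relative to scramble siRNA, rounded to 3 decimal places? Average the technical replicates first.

Mean Ct: WNT7 scramble siRNA 30.895; WNT7 SMAD9 siRNA 29.050; PPIA scramble siRNA 20.420; PPIA SMAD9 siRNA 20.495
ΔCt(scramble siRNA) = 30.895 − 20.420 = 10.475
ΔCt(SMAD9 siRNA) = 29.050 − 20.495 = 8.555
ΔΔCt = 8.555 − 10.475 = -1.920
Fold change = 2^(−(-1.920)) = 2^1.920 = 3.7842

3.784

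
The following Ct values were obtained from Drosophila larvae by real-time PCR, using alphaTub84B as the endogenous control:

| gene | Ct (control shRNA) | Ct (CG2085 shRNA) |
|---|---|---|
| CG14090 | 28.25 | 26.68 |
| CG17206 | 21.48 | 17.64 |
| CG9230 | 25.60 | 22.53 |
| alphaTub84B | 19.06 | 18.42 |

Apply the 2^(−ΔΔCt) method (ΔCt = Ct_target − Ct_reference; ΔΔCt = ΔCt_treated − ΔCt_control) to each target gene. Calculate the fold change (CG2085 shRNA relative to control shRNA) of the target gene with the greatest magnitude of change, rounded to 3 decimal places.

9.190

CG14090: ΔΔCt = (26.68−18.42) − (28.25−19.06) = 8.26 − 9.19 = -0.93; fold change = 2^0.93 = 1.905
CG17206: ΔΔCt = (17.64−18.42) − (21.48−19.06) = -0.78 − 2.42 = -3.20; fold change = 2^3.20 = 9.190
CG9230: ΔΔCt = (22.53−18.42) − (25.60−19.06) = 4.11 − 6.54 = -2.43; fold change = 2^2.43 = 5.389
CG17206 has the largest |ΔΔCt| = 3.20.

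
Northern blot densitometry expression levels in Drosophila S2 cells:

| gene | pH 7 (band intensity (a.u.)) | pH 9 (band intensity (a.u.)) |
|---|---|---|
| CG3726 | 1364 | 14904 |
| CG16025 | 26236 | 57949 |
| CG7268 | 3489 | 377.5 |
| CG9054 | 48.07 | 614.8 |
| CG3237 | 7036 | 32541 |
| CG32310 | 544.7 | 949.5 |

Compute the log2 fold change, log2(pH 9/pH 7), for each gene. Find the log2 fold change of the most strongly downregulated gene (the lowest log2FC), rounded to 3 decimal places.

-3.208

log2(14904/1364) = 3.450  (CG3726)
log2(57949/26236) = 1.143  (CG16025)
log2(377.5/3489) = -3.208  (CG7268)
log2(614.8/48.07) = 3.677  (CG9054)
log2(32541/7036) = 2.209  (CG3237)
log2(949.5/544.7) = 0.802  (CG32310)
CG7268 is most strongly downregulated.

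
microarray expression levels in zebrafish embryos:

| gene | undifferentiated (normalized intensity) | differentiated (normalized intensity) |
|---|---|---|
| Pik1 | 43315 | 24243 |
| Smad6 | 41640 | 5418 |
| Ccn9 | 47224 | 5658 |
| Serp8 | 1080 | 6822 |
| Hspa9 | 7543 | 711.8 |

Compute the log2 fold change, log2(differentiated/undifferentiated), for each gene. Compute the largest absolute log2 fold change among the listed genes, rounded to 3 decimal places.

log2(24243/43315) = -0.837  (Pik1)
log2(5418/41640) = -2.942  (Smad6)
log2(5658/47224) = -3.061  (Ccn9)
log2(6822/1080) = 2.659  (Serp8)
log2(711.8/7543) = -3.406  (Hspa9)
The largest magnitude belongs to Hspa9.

3.406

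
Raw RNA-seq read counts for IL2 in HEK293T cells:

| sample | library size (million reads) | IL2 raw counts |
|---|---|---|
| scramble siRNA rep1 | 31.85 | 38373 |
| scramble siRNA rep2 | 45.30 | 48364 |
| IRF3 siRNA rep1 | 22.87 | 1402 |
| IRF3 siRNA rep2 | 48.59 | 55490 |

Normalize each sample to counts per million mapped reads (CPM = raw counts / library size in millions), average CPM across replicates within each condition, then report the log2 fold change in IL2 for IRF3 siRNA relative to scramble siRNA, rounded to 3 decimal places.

CPM(scramble siRNA rep1) = 38373 / 31.85 = 1204.8038
CPM(scramble siRNA rep2) = 48364 / 45.30 = 1067.6380
CPM(IRF3 siRNA rep1) = 1402 / 22.87 = 61.3030
CPM(IRF3 siRNA rep2) = 55490 / 48.59 = 1142.0045
mean CPM(scramble siRNA) = 1136.2209; mean CPM(IRF3 siRNA) = 601.6538
Fold change = 601.6538 / 1136.2209 = 0.52952
log2(0.52952) = -0.9172

-0.917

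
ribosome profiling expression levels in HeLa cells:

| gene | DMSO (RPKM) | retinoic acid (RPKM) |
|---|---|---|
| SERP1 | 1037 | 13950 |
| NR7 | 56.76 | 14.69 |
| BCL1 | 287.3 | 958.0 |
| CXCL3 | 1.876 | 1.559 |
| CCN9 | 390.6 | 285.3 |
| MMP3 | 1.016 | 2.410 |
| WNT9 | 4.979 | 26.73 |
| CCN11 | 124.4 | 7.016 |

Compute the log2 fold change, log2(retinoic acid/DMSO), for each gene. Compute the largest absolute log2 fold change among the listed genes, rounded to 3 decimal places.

log2(13950/1037) = 3.750  (SERP1)
log2(14.69/56.76) = -1.950  (NR7)
log2(958.0/287.3) = 1.737  (BCL1)
log2(1.559/1.876) = -0.267  (CXCL3)
log2(285.3/390.6) = -0.453  (CCN9)
log2(2.410/1.016) = 1.246  (MMP3)
log2(26.73/4.979) = 2.425  (WNT9)
log2(7.016/124.4) = -4.148  (CCN11)
The largest magnitude belongs to CCN11.

4.148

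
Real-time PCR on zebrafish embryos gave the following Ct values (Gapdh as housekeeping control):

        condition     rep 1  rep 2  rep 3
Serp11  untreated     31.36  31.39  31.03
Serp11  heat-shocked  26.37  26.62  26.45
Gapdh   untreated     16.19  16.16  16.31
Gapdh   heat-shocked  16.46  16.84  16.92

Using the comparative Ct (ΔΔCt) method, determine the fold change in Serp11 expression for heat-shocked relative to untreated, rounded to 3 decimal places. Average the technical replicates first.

39.397

Mean Ct: Serp11 untreated 31.260; Serp11 heat-shocked 26.480; Gapdh untreated 16.220; Gapdh heat-shocked 16.740
ΔCt(untreated) = 31.260 − 16.220 = 15.040
ΔCt(heat-shocked) = 26.480 − 16.740 = 9.740
ΔΔCt = 9.740 − 15.040 = -5.300
Fold change = 2^(−(-5.300)) = 2^5.300 = 39.3966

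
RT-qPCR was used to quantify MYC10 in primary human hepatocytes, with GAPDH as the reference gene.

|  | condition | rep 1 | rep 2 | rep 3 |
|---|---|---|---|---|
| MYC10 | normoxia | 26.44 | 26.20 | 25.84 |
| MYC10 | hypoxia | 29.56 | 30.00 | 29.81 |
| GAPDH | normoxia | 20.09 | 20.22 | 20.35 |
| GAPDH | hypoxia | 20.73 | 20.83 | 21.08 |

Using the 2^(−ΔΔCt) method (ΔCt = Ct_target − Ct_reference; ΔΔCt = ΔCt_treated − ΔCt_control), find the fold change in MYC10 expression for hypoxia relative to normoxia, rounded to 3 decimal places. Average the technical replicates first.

Mean Ct: MYC10 normoxia 26.160; MYC10 hypoxia 29.790; GAPDH normoxia 20.220; GAPDH hypoxia 20.880
ΔCt(normoxia) = 26.160 − 20.220 = 5.940
ΔCt(hypoxia) = 29.790 − 20.880 = 8.910
ΔΔCt = 8.910 − 5.940 = 2.970
Fold change = 2^(−2.970) = 0.1276

0.128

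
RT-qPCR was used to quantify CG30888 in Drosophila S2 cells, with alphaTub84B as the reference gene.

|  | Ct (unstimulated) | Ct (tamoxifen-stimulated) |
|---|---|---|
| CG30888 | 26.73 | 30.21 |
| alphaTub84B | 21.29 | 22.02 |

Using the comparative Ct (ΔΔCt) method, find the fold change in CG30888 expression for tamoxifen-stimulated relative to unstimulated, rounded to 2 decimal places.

ΔCt(unstimulated) = 26.730 − 21.290 = 5.440
ΔCt(tamoxifen-stimulated) = 30.210 − 22.020 = 8.190
ΔΔCt = 8.190 − 5.440 = 2.750
Fold change = 2^(−2.750) = 0.149

0.15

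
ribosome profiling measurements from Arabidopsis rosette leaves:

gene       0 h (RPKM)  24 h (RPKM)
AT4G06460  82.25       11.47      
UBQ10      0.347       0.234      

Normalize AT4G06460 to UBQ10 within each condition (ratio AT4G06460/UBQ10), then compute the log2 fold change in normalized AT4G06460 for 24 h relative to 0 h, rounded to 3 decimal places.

AT4G06460/UBQ10 (0 h) = 82.25 / 0.347 = 237.03
AT4G06460/UBQ10 (24 h) = 11.47 / 0.234 = 49.017
Fold change = 49.017 / 237.03 = 0.2068
log2(0.2068) = -2.2737

-2.274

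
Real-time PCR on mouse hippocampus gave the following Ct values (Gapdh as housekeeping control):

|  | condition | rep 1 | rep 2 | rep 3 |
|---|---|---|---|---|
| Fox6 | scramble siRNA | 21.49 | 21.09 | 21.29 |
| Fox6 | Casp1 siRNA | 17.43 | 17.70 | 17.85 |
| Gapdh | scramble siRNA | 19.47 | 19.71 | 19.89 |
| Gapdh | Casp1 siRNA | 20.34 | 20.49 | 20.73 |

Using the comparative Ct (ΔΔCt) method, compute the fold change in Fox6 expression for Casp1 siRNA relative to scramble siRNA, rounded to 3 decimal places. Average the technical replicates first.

Mean Ct: Fox6 scramble siRNA 21.290; Fox6 Casp1 siRNA 17.660; Gapdh scramble siRNA 19.690; Gapdh Casp1 siRNA 20.520
ΔCt(scramble siRNA) = 21.290 − 19.690 = 1.600
ΔCt(Casp1 siRNA) = 17.660 − 20.520 = -2.860
ΔΔCt = -2.860 − 1.600 = -4.460
Fold change = 2^(−(-4.460)) = 2^4.460 = 22.0087

22.009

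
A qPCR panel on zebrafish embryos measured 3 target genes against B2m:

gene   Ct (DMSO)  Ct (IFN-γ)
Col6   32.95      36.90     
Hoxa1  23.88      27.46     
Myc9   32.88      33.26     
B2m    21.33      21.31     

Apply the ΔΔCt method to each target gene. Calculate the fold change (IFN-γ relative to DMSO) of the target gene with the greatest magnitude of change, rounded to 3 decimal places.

Col6: ΔΔCt = (36.90−21.31) − (32.95−21.33) = 15.59 − 11.62 = 3.97; fold change = 2^-3.97 = 0.064
Hoxa1: ΔΔCt = (27.46−21.31) − (23.88−21.33) = 6.15 − 2.55 = 3.60; fold change = 2^-3.60 = 0.082
Myc9: ΔΔCt = (33.26−21.31) − (32.88−21.33) = 11.95 − 11.55 = 0.40; fold change = 2^-0.40 = 0.758
Col6 has the largest |ΔΔCt| = 3.97.

0.064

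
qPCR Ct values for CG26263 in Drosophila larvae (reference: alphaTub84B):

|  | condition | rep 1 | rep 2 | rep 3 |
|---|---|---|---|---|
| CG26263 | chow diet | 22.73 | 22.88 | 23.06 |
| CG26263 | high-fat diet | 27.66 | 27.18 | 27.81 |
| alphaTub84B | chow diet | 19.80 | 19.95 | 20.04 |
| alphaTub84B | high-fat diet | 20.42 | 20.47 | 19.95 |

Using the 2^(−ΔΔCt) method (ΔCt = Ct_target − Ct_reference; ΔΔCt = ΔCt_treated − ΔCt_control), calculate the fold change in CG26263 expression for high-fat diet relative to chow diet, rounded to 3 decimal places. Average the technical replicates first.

Mean Ct: CG26263 chow diet 22.890; CG26263 high-fat diet 27.550; alphaTub84B chow diet 19.930; alphaTub84B high-fat diet 20.280
ΔCt(chow diet) = 22.890 − 19.930 = 2.960
ΔCt(high-fat diet) = 27.550 − 20.280 = 7.270
ΔΔCt = 7.270 − 2.960 = 4.310
Fold change = 2^(−4.310) = 0.0504

0.050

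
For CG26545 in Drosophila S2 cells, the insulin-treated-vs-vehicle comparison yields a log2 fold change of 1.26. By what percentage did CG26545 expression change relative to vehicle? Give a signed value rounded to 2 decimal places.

139.50%

Fold change = 2^(1.26) = 2.3950
Percent change = (FC − 1) × 100% = (2.3950 − 1) × 100 = 139.50%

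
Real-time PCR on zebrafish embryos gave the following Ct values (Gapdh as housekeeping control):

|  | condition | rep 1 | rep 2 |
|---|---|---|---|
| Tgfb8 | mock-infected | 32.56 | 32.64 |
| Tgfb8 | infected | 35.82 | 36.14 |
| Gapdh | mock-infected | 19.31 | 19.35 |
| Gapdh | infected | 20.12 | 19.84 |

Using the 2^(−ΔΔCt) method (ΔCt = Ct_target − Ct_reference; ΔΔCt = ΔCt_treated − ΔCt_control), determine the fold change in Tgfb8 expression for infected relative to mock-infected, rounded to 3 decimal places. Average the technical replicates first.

Mean Ct: Tgfb8 mock-infected 32.600; Tgfb8 infected 35.980; Gapdh mock-infected 19.330; Gapdh infected 19.980
ΔCt(mock-infected) = 32.600 − 19.330 = 13.270
ΔCt(infected) = 35.980 − 19.980 = 16.000
ΔΔCt = 16.000 − 13.270 = 2.730
Fold change = 2^(−2.730) = 0.1507

0.151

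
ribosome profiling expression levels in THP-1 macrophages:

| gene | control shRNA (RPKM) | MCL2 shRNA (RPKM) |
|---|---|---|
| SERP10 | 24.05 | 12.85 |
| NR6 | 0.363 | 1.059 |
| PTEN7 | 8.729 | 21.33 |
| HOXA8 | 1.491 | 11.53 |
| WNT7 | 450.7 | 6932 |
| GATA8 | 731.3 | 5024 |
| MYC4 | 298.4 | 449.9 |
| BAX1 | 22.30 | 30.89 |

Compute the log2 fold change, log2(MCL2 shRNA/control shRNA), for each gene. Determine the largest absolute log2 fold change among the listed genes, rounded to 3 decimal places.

log2(12.85/24.05) = -0.904  (SERP10)
log2(1.059/0.363) = 1.545  (NR6)
log2(21.33/8.729) = 1.289  (PTEN7)
log2(11.53/1.491) = 2.951  (HOXA8)
log2(6932/450.7) = 3.943  (WNT7)
log2(5024/731.3) = 2.780  (GATA8)
log2(449.9/298.4) = 0.592  (MYC4)
log2(30.89/22.30) = 0.470  (BAX1)
The largest magnitude belongs to WNT7.

3.943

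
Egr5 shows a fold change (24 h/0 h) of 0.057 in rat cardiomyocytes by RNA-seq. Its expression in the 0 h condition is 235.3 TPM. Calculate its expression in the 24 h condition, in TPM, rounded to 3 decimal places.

13.412

24 h expression = 235.3 × 0.057 = 13.412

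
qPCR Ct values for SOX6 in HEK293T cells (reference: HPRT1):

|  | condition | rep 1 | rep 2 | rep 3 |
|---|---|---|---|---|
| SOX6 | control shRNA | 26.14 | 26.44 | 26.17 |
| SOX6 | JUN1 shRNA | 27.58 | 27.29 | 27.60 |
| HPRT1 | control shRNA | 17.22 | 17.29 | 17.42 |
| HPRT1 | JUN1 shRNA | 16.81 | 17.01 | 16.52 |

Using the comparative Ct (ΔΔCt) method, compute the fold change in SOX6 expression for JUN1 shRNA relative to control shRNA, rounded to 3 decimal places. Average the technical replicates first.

Mean Ct: SOX6 control shRNA 26.250; SOX6 JUN1 shRNA 27.490; HPRT1 control shRNA 17.310; HPRT1 JUN1 shRNA 16.780
ΔCt(control shRNA) = 26.250 − 17.310 = 8.940
ΔCt(JUN1 shRNA) = 27.490 − 16.780 = 10.710
ΔΔCt = 10.710 − 8.940 = 1.770
Fold change = 2^(−1.770) = 0.2932

0.293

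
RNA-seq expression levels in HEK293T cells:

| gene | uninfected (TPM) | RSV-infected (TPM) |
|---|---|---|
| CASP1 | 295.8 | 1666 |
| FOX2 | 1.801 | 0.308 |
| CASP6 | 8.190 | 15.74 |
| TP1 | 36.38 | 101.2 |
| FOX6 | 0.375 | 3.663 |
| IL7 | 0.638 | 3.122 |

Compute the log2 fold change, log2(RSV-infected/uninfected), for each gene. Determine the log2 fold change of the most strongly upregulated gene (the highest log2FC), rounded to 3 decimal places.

3.288

log2(1666/295.8) = 2.494  (CASP1)
log2(0.308/1.801) = -2.548  (FOX2)
log2(15.74/8.190) = 0.943  (CASP6)
log2(101.2/36.38) = 1.476  (TP1)
log2(3.663/0.375) = 3.288  (FOX6)
log2(3.122/0.638) = 2.291  (IL7)
FOX6 is most strongly upregulated.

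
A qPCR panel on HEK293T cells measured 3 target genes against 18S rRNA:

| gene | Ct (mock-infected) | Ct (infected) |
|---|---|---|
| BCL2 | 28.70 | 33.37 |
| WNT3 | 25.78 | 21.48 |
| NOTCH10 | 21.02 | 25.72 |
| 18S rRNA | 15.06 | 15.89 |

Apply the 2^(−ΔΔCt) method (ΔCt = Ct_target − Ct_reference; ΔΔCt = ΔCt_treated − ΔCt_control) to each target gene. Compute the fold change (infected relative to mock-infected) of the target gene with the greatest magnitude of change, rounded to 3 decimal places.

BCL2: ΔΔCt = (33.37−15.89) − (28.70−15.06) = 17.48 − 13.64 = 3.84; fold change = 2^-3.84 = 0.070
WNT3: ΔΔCt = (21.48−15.89) − (25.78−15.06) = 5.59 − 10.72 = -5.13; fold change = 2^5.13 = 35.017
NOTCH10: ΔΔCt = (25.72−15.89) − (21.02−15.06) = 9.83 − 5.96 = 3.87; fold change = 2^-3.87 = 0.068
WNT3 has the largest |ΔΔCt| = 5.13.

35.017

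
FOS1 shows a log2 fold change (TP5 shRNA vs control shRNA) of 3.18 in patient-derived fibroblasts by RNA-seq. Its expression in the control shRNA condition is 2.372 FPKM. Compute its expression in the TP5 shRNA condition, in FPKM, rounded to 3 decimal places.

21.498

Fold change = 2^(3.18) = 9.0631
TP5 shRNA expression = 2.372 × 9.0631 = 21.498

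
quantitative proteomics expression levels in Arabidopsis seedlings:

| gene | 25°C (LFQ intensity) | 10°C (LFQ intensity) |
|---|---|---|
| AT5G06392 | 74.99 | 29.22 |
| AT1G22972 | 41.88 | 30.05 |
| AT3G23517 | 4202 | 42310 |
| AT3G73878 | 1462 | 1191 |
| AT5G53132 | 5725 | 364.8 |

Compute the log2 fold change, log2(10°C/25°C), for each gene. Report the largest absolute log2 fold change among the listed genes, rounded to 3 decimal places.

3.972

log2(29.22/74.99) = -1.360  (AT5G06392)
log2(30.05/41.88) = -0.479  (AT1G22972)
log2(42310/4202) = 3.332  (AT3G23517)
log2(1191/1462) = -0.296  (AT3G73878)
log2(364.8/5725) = -3.972  (AT5G53132)
The largest magnitude belongs to AT5G53132.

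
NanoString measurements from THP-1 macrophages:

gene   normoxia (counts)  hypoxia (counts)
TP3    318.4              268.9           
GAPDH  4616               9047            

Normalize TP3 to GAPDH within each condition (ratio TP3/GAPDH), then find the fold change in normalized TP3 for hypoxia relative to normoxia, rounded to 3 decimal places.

0.431

TP3/GAPDH (normoxia) = 318.4 / 4616 = 0.068977
TP3/GAPDH (hypoxia) = 268.9 / 9047 = 0.029723
Fold change = 0.029723 / 0.068977 = 0.4309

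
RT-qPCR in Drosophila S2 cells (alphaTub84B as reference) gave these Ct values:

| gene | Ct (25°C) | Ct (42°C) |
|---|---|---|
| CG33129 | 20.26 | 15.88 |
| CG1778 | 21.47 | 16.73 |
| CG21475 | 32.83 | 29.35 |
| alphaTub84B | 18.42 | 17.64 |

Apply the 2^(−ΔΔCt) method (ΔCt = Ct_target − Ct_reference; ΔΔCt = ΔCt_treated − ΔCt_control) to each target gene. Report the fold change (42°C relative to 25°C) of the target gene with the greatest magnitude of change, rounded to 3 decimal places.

CG33129: ΔΔCt = (15.88−17.64) − (20.26−18.42) = -1.76 − 1.84 = -3.60; fold change = 2^3.60 = 12.126
CG1778: ΔΔCt = (16.73−17.64) − (21.47−18.42) = -0.91 − 3.05 = -3.96; fold change = 2^3.96 = 15.562
CG21475: ΔΔCt = (29.35−17.64) − (32.83−18.42) = 11.71 − 14.41 = -2.70; fold change = 2^2.70 = 6.498
CG1778 has the largest |ΔΔCt| = 3.96.

15.562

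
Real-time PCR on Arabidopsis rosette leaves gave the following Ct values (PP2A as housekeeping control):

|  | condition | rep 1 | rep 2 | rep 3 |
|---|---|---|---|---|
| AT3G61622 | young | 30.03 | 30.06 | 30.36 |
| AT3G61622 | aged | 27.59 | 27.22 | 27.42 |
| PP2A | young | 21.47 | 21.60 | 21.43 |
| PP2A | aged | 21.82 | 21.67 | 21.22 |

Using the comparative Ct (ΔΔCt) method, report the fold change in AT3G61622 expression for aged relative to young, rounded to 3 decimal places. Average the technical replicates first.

7.013

Mean Ct: AT3G61622 young 30.150; AT3G61622 aged 27.410; PP2A young 21.500; PP2A aged 21.570
ΔCt(young) = 30.150 − 21.500 = 8.650
ΔCt(aged) = 27.410 − 21.570 = 5.840
ΔΔCt = 5.840 − 8.650 = -2.810
Fold change = 2^(−(-2.810)) = 2^2.810 = 7.0128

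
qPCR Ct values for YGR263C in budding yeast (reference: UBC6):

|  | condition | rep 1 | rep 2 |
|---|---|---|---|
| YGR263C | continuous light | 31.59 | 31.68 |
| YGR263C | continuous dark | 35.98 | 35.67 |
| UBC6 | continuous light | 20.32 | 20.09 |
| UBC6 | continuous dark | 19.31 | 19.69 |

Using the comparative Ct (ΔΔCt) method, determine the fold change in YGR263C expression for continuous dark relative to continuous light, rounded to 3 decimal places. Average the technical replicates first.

Mean Ct: YGR263C continuous light 31.635; YGR263C continuous dark 35.825; UBC6 continuous light 20.205; UBC6 continuous dark 19.500
ΔCt(continuous light) = 31.635 − 20.205 = 11.430
ΔCt(continuous dark) = 35.825 − 19.500 = 16.325
ΔΔCt = 16.325 − 11.430 = 4.895
Fold change = 2^(−4.895) = 0.0336

0.034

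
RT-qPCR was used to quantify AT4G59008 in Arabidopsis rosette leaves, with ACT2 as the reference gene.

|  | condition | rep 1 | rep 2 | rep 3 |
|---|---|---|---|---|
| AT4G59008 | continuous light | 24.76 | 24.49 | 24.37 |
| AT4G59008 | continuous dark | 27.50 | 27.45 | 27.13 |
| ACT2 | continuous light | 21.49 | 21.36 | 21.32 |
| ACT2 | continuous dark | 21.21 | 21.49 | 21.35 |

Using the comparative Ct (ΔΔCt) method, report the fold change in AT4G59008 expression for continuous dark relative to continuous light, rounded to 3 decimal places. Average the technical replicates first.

0.138

Mean Ct: AT4G59008 continuous light 24.540; AT4G59008 continuous dark 27.360; ACT2 continuous light 21.390; ACT2 continuous dark 21.350
ΔCt(continuous light) = 24.540 − 21.390 = 3.150
ΔCt(continuous dark) = 27.360 − 21.350 = 6.010
ΔΔCt = 6.010 − 3.150 = 2.860
Fold change = 2^(−2.860) = 0.1377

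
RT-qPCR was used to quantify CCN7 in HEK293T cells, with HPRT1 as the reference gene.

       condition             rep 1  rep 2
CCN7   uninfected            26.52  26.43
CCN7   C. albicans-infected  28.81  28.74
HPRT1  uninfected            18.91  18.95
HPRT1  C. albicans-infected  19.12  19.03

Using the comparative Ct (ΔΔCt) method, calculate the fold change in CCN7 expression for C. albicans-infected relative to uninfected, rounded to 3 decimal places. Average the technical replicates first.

Mean Ct: CCN7 uninfected 26.475; CCN7 C. albicans-infected 28.775; HPRT1 uninfected 18.930; HPRT1 C. albicans-infected 19.075
ΔCt(uninfected) = 26.475 − 18.930 = 7.545
ΔCt(C. albicans-infected) = 28.775 − 19.075 = 9.700
ΔΔCt = 9.700 − 7.545 = 2.155
Fold change = 2^(−2.155) = 0.2245

0.225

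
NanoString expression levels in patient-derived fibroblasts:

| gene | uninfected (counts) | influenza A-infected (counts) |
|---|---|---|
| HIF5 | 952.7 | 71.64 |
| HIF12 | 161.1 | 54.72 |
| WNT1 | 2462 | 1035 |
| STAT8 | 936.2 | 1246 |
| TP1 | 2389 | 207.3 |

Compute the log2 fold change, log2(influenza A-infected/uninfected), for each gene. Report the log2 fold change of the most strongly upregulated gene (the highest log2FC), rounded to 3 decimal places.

log2(71.64/952.7) = -3.733  (HIF5)
log2(54.72/161.1) = -1.558  (HIF12)
log2(1035/2462) = -1.250  (WNT1)
log2(1246/936.2) = 0.412  (STAT8)
log2(207.3/2389) = -3.527  (TP1)
STAT8 is most strongly upregulated.

0.412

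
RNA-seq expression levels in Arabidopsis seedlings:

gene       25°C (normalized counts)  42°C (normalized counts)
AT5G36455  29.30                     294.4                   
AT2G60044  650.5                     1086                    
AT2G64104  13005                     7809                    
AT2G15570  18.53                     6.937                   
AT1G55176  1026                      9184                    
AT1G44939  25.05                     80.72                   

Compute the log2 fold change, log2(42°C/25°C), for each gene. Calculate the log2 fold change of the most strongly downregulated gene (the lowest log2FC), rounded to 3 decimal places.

log2(294.4/29.30) = 3.329  (AT5G36455)
log2(1086/650.5) = 0.739  (AT2G60044)
log2(7809/13005) = -0.736  (AT2G64104)
log2(6.937/18.53) = -1.417  (AT2G15570)
log2(9184/1026) = 3.162  (AT1G55176)
log2(80.72/25.05) = 1.688  (AT1G44939)
AT2G15570 is most strongly downregulated.

-1.417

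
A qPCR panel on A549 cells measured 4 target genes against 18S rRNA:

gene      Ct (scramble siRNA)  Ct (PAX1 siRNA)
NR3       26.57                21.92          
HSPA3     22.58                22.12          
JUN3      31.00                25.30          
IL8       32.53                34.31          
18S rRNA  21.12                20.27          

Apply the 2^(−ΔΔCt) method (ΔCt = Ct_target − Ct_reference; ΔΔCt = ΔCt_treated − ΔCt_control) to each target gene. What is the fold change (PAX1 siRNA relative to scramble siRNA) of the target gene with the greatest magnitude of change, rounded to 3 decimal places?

28.840

NR3: ΔΔCt = (21.92−20.27) − (26.57−21.12) = 1.65 − 5.45 = -3.80; fold change = 2^3.80 = 13.929
HSPA3: ΔΔCt = (22.12−20.27) − (22.58−21.12) = 1.85 − 1.46 = 0.39; fold change = 2^-0.39 = 0.763
JUN3: ΔΔCt = (25.30−20.27) − (31.00−21.12) = 5.03 − 9.88 = -4.85; fold change = 2^4.85 = 28.840
IL8: ΔΔCt = (34.31−20.27) − (32.53−21.12) = 14.04 − 11.41 = 2.63; fold change = 2^-2.63 = 0.162
JUN3 has the largest |ΔΔCt| = 4.85.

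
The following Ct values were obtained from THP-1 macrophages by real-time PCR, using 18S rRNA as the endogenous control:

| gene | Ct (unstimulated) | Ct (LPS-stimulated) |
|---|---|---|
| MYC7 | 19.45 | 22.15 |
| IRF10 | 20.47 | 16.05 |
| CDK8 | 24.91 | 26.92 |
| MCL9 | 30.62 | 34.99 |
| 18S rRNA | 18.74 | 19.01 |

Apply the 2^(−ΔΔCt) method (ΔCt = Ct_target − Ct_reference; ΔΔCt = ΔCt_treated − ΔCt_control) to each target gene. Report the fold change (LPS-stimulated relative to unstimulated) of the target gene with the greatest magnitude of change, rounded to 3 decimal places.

25.813

MYC7: ΔΔCt = (22.15−19.01) − (19.45−18.74) = 3.14 − 0.71 = 2.43; fold change = 2^-2.43 = 0.186
IRF10: ΔΔCt = (16.05−19.01) − (20.47−18.74) = -2.96 − 1.73 = -4.69; fold change = 2^4.69 = 25.813
CDK8: ΔΔCt = (26.92−19.01) − (24.91−18.74) = 7.91 − 6.17 = 1.74; fold change = 2^-1.74 = 0.299
MCL9: ΔΔCt = (34.99−19.01) − (30.62−18.74) = 15.98 − 11.88 = 4.10; fold change = 2^-4.10 = 0.058
IRF10 has the largest |ΔΔCt| = 4.69.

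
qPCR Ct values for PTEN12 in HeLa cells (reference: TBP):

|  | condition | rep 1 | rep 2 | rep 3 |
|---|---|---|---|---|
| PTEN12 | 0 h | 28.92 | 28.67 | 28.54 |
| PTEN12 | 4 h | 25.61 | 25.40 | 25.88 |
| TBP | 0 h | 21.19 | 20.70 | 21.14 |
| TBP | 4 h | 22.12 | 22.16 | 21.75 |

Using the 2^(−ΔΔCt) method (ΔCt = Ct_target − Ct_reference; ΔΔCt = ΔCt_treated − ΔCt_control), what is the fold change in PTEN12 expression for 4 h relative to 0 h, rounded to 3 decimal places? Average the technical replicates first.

16.912

Mean Ct: PTEN12 0 h 28.710; PTEN12 4 h 25.630; TBP 0 h 21.010; TBP 4 h 22.010
ΔCt(0 h) = 28.710 − 21.010 = 7.700
ΔCt(4 h) = 25.630 − 22.010 = 3.620
ΔΔCt = 3.620 − 7.700 = -4.080
Fold change = 2^(−(-4.080)) = 2^4.080 = 16.9123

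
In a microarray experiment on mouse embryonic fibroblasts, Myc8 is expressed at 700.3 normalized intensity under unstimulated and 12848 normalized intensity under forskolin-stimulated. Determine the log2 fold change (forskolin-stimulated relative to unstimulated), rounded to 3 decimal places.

4.197

Fold change = 12848 / 700.3 = 18.3464
log2(18.3464) = 4.1974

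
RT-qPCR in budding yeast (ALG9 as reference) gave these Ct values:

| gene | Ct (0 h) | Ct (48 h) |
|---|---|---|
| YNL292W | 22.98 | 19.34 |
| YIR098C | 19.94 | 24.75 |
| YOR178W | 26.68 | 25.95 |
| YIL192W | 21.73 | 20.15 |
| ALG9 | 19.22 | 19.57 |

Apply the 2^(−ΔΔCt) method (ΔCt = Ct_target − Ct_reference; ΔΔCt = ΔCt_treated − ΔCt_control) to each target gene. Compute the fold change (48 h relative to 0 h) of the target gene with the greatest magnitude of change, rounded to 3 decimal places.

YNL292W: ΔΔCt = (19.34−19.57) − (22.98−19.22) = -0.23 − 3.76 = -3.99; fold change = 2^3.99 = 15.889
YIR098C: ΔΔCt = (24.75−19.57) − (19.94−19.22) = 5.18 − 0.72 = 4.46; fold change = 2^-4.46 = 0.045
YOR178W: ΔΔCt = (25.95−19.57) − (26.68−19.22) = 6.38 − 7.46 = -1.08; fold change = 2^1.08 = 2.114
YIL192W: ΔΔCt = (20.15−19.57) − (21.73−19.22) = 0.58 − 2.51 = -1.93; fold change = 2^1.93 = 3.811
YIR098C has the largest |ΔΔCt| = 4.46.

0.045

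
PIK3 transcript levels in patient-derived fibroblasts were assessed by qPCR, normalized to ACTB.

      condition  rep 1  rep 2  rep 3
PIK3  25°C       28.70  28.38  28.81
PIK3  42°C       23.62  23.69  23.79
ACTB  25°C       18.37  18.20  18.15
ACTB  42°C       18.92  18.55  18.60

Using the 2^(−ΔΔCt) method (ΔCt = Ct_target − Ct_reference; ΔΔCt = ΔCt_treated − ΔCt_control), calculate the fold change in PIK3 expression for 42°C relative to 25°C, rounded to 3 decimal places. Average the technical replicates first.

41.643

Mean Ct: PIK3 25°C 28.630; PIK3 42°C 23.700; ACTB 25°C 18.240; ACTB 42°C 18.690
ΔCt(25°C) = 28.630 − 18.240 = 10.390
ΔCt(42°C) = 23.700 − 18.690 = 5.010
ΔΔCt = 5.010 − 10.390 = -5.380
Fold change = 2^(−(-5.380)) = 2^5.380 = 41.6429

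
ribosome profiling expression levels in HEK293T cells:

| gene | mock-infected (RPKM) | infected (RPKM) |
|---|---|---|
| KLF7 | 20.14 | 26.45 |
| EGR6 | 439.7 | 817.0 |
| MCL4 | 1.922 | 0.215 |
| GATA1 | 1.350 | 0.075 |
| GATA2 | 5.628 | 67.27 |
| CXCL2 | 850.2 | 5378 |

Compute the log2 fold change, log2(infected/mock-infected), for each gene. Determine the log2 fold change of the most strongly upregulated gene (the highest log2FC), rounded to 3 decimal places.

3.579

log2(26.45/20.14) = 0.393  (KLF7)
log2(817.0/439.7) = 0.894  (EGR6)
log2(0.215/1.922) = -3.160  (MCL4)
log2(0.075/1.350) = -4.170  (GATA1)
log2(67.27/5.628) = 3.579  (GATA2)
log2(5378/850.2) = 2.661  (CXCL2)
GATA2 is most strongly upregulated.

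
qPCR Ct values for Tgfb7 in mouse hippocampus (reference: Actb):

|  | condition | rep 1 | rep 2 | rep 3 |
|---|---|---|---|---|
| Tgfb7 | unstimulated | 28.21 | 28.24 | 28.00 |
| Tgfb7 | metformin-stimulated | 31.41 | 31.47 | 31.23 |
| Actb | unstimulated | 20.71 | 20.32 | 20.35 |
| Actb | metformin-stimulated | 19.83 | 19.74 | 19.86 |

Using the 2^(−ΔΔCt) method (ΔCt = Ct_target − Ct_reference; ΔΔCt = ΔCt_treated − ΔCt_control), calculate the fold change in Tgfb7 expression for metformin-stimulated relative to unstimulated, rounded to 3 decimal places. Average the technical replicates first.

Mean Ct: Tgfb7 unstimulated 28.150; Tgfb7 metformin-stimulated 31.370; Actb unstimulated 20.460; Actb metformin-stimulated 19.810
ΔCt(unstimulated) = 28.150 − 20.460 = 7.690
ΔCt(metformin-stimulated) = 31.370 − 19.810 = 11.560
ΔΔCt = 11.560 − 7.690 = 3.870
Fold change = 2^(−3.870) = 0.0684

0.068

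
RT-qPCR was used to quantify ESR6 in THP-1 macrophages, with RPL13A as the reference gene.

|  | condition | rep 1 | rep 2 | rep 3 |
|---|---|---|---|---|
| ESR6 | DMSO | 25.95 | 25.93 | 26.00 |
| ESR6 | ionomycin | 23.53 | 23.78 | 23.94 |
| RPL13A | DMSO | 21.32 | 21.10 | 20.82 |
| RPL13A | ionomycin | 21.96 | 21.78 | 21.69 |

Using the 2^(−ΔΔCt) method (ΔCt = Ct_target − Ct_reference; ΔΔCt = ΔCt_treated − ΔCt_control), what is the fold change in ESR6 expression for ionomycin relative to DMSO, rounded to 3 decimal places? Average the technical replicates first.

7.674

Mean Ct: ESR6 DMSO 25.960; ESR6 ionomycin 23.750; RPL13A DMSO 21.080; RPL13A ionomycin 21.810
ΔCt(DMSO) = 25.960 − 21.080 = 4.880
ΔCt(ionomycin) = 23.750 − 21.810 = 1.940
ΔΔCt = 1.940 − 4.880 = -2.940
Fold change = 2^(−(-2.940)) = 2^2.940 = 7.6741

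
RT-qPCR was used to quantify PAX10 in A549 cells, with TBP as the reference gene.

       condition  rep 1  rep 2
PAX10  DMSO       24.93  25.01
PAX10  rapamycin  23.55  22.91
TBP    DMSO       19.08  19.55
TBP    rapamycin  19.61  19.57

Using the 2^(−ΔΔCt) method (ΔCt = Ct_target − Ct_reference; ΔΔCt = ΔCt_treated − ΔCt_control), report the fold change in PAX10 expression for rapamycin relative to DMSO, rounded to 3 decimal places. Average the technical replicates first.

Mean Ct: PAX10 DMSO 24.970; PAX10 rapamycin 23.230; TBP DMSO 19.315; TBP rapamycin 19.590
ΔCt(DMSO) = 24.970 − 19.315 = 5.655
ΔCt(rapamycin) = 23.230 − 19.590 = 3.640
ΔΔCt = 3.640 − 5.655 = -2.015
Fold change = 2^(−(-2.015)) = 2^2.015 = 4.0418

4.042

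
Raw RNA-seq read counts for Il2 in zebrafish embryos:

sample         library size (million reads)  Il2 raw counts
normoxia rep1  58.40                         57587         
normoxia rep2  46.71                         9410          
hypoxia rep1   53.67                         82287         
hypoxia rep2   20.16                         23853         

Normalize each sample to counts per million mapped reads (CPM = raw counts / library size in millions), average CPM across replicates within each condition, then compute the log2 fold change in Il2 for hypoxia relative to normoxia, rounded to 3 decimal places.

1.194

CPM(normoxia rep1) = 57587 / 58.40 = 986.0788
CPM(normoxia rep2) = 9410 / 46.71 = 201.4558
CPM(hypoxia rep1) = 82287 / 53.67 = 1533.2029
CPM(hypoxia rep2) = 23853 / 20.16 = 1183.1845
mean CPM(normoxia) = 593.7673; mean CPM(hypoxia) = 1358.1937
Fold change = 1358.1937 / 593.7673 = 2.28742
log2(2.28742) = 1.1937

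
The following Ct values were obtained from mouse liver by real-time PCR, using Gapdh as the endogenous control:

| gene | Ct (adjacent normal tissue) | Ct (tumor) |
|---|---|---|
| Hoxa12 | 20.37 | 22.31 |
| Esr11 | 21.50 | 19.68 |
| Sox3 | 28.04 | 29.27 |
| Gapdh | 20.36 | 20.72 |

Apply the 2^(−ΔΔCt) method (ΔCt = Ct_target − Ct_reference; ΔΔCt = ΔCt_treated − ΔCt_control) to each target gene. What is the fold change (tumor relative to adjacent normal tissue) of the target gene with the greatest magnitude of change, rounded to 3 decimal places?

4.532

Hoxa12: ΔΔCt = (22.31−20.72) − (20.37−20.36) = 1.59 − 0.01 = 1.58; fold change = 2^-1.58 = 0.334
Esr11: ΔΔCt = (19.68−20.72) − (21.50−20.36) = -1.04 − 1.14 = -2.18; fold change = 2^2.18 = 4.532
Sox3: ΔΔCt = (29.27−20.72) − (28.04−20.36) = 8.55 − 7.68 = 0.87; fold change = 2^-0.87 = 0.547
Esr11 has the largest |ΔΔCt| = 2.18.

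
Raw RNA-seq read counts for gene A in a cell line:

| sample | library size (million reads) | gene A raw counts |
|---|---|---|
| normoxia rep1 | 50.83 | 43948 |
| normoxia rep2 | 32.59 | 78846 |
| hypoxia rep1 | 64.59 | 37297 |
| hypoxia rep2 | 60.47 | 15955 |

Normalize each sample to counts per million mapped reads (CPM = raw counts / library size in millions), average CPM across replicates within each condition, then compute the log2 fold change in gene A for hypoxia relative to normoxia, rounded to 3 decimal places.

-1.965

CPM(normoxia rep1) = 43948 / 50.83 = 864.6075
CPM(normoxia rep2) = 78846 / 32.59 = 2419.3311
CPM(hypoxia rep1) = 37297 / 64.59 = 577.4423
CPM(hypoxia rep2) = 15955 / 60.47 = 263.8498
mean CPM(normoxia) = 1641.9693; mean CPM(hypoxia) = 420.6461
Fold change = 420.6461 / 1641.9693 = 0.25618
log2(0.25618) = -1.9647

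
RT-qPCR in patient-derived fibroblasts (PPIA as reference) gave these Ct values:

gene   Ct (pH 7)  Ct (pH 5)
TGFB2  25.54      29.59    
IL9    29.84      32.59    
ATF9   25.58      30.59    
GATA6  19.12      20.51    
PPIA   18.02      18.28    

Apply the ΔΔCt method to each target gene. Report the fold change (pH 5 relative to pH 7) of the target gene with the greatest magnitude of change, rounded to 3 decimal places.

TGFB2: ΔΔCt = (29.59−18.28) − (25.54−18.02) = 11.31 − 7.52 = 3.79; fold change = 2^-3.79 = 0.072
IL9: ΔΔCt = (32.59−18.28) − (29.84−18.02) = 14.31 − 11.82 = 2.49; fold change = 2^-2.49 = 0.178
ATF9: ΔΔCt = (30.59−18.28) − (25.58−18.02) = 12.31 − 7.56 = 4.75; fold change = 2^-4.75 = 0.037
GATA6: ΔΔCt = (20.51−18.28) − (19.12−18.02) = 2.23 − 1.10 = 1.13; fold change = 2^-1.13 = 0.457
ATF9 has the largest |ΔΔCt| = 4.75.

0.037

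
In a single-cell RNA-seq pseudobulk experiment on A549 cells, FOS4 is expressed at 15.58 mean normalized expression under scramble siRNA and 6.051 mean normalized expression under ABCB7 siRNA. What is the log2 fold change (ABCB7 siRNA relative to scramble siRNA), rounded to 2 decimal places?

-1.36

Fold change = 6.051 / 15.58 = 0.3884
log2(0.3884) = -1.364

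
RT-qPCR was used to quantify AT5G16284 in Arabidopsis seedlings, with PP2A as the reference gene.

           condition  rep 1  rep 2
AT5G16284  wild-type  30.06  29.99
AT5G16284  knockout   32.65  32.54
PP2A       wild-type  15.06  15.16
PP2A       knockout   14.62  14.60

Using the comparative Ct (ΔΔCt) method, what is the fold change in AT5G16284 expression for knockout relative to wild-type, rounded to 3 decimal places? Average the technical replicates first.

Mean Ct: AT5G16284 wild-type 30.025; AT5G16284 knockout 32.595; PP2A wild-type 15.110; PP2A knockout 14.610
ΔCt(wild-type) = 30.025 − 15.110 = 14.915
ΔCt(knockout) = 32.595 − 14.610 = 17.985
ΔΔCt = 17.985 − 14.915 = 3.070
Fold change = 2^(−3.070) = 0.1191

0.119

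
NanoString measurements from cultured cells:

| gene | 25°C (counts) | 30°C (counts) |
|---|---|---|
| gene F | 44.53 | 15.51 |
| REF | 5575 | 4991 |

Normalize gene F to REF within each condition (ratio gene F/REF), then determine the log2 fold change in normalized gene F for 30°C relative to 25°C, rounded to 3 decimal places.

gene F/REF (25°C) = 44.53 / 5575 = 0.0079874
gene F/REF (30°C) = 15.51 / 4991 = 0.0031076
Fold change = 0.0031076 / 0.0079874 = 0.3891
log2(0.3891) = -1.3619

-1.362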